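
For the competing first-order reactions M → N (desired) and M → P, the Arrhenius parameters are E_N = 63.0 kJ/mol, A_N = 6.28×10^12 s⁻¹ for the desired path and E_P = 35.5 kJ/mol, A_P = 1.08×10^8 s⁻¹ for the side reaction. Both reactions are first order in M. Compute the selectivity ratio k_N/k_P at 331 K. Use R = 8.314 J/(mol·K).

2.66

k_N/k_P = (A_N/A_P)·exp[−(E_N−E_P)/(RT)] = (A_N/A_P)·exp[(E_P−E_N)/(RT)].
(E_P−E_N)/(RT) = (35.5−63.0)×10³/(8.314×331) = -27500/2752 = -9.993.
k_N/k_P = (6.28×10^12/1.08×10^8)·exp(-9.993) = 58148 × 4.572×10^-5 = 2.66.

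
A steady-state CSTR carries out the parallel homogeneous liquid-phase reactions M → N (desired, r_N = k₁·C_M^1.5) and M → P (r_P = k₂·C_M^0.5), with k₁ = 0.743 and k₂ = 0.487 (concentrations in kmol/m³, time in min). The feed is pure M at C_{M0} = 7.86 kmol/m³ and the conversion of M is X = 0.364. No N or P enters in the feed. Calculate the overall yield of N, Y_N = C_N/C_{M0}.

Exit C_M = C_{M0}(1−X) = 7.86×0.636 = 4.999 kmol/m³.
Rates in a CSTR are evaluated at the outlet concentration: r_N = 0.743×4.999^1.5 = 8.304, r_P = 0.487×4.999^0.5 = 1.089.
Fraction of consumed M going to N: r_N/(r_N+r_P) = 0.8841.
C_N = 0.8841·C_{M0}·X = 0.8841×7.86×0.364 = 2.53 kmol/m³; Y_N = C_N/C_{M0} = 0.322.

0.322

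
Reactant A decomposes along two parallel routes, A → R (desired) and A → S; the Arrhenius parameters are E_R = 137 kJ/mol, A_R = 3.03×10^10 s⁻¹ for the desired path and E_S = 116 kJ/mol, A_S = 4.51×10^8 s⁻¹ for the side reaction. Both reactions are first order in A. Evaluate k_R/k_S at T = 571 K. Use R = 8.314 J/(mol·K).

k_R/k_S = (A_R/A_S)·exp[−(E_R−E_S)/(RT)] = (A_R/A_S)·exp[(E_S−E_R)/(RT)].
(E_S−E_R)/(RT) = (116−137)×10³/(8.314×571) = -21000/4747 = -4.424.
k_R/k_S = (3.03×10^10/4.51×10^8)·exp(-4.424) = 67.18 × 0.01199 = 0.806.
Since E_R > E_S, raising the temperature improves selectivity toward R.

0.806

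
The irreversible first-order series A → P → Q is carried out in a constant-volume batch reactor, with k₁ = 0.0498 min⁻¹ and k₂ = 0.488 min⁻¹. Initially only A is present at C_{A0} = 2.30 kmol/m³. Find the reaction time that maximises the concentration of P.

The intermediate peaks when r₁ = r₂, i.e. k₁e^(−k₁t) = k₂e^(−k₂t), giving t_opt = ln(k₂/k₁)/(k₂−k₁).
= ln(0.488/0.0498)/(0.488−0.0498) = ln(9.799)/0.4382 = 2.282/0.4382 = 5.21 min.

5.21 min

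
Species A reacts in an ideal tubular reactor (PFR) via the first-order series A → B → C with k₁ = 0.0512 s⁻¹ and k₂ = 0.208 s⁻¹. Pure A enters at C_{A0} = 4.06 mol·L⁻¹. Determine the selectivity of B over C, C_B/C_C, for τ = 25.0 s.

The intermediate concentration in a first-order A→B→C sequence is C_B = k₁C_{A0}(e^(−k₁τ) − e^(−k₂τ))/(k₂−k₁).
e^(−k₁τ) = e^(−0.0512×25.0) = e^(−1.280) = 0.2780; e^(−k₂τ) = e^(−5.200) = 0.005517.
C_B = 0.0512×4.06/(0.208−0.0512) × (0.2780−0.005517) = 1.326×0.2725 = 0.3613 mol·L⁻¹.
C_A = C_{A0}e^(−k₁τ) = 1.129 mol·L⁻¹, so C_C = C_{A0}−C_A−C_B = 2.570 mol·L⁻¹; C_B/C_C = 0.141.

0.141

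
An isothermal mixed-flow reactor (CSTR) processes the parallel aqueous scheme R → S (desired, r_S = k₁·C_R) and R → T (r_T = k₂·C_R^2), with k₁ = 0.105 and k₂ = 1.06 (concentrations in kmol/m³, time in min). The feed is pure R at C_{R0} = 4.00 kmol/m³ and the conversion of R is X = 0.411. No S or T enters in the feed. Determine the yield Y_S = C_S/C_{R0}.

0.0166

Exit C_R = C_{R0}(1−X) = 4.00×0.589 = 2.356 kmol/m³.
A CSTR operates uniformly at the exit composition, giving r_S = 0.2474 and r_T = 5.884 (each k·C_R^n at C_R = 2.356).
Fraction of consumed R going to S: r_S/(r_S+r_T) = 0.04035.
C_S = 0.04035·C_{R0}·X = 0.04035×4.00×0.411 = 0.0663 kmol/m³; Y_S = C_S/C_{R0} = 0.0166.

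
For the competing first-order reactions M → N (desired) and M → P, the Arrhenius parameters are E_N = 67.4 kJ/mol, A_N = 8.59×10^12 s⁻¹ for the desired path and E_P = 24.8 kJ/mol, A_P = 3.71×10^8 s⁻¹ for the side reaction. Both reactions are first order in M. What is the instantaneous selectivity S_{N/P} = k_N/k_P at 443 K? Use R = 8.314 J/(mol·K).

With equal orders, S_{N/P} = k_N/k_P = (A_N/A_P)·exp[(E_P−E_N)/(RT)].
(E_P−E_N)/(RT) = (24.8−67.4)×10³/(8.314×443) = -42600/3683 = -11.57.
k_N/k_P = (8.59×10^12/3.71×10^8)·exp(-11.57) = 23154 × 9.480×10^-6 = 0.219.

0.219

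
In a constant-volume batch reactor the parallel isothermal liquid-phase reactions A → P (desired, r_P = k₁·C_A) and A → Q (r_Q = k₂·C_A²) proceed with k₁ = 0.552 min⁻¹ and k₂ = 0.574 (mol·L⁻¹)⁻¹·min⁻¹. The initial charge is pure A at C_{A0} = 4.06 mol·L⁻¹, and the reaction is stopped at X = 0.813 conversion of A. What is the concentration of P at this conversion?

C_A = C_{A0}(1−X) = 0.7592 mol·L⁻¹.
Along a PFR/batch, dC_P/dC_A = −r_P/(r_P+r_Q) = −k₁/(k₁+k₂·C_A).
Integrating from C_{A0} to C_A: C_P = (0.552/0.574)·ln[(0.552+0.574·4.06)/(0.552+0.574·0.759)] = 0.9617·ln(2.882/0.9878) = 1.030 mol·L⁻¹.

1.03 mol·L⁻¹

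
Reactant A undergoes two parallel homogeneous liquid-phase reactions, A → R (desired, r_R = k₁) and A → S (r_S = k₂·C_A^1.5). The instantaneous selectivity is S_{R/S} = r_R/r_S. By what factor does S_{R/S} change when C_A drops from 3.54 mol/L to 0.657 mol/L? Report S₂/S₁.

S_{R/S} = (k₁/k₂)·C_A^-1.5, so S₂/S₁ = (C_{A,2}/C_{A,1})^-1.5.
= (0.657/3.54)^(-1.5) = (0.1856)^(-1.5) = 12.5.

12.5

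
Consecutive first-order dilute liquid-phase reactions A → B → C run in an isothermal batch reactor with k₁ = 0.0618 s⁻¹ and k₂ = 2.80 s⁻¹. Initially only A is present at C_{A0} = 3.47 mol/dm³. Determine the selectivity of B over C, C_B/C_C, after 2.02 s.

For first-order series with pure A initially, C_B(t) = k₁C_{A0}/(k₂−k₁)·(e^(−k₁t) − e^(−k₂t)).
e^(−k₁t) = e^(−0.0618×2.02) = e^(−0.1248) = 0.8826; e^(−k₂t) = e^(−5.656) = 0.003496.
C_B = 0.0618×3.47/(2.80−0.0618) × (0.8826−0.003496) = 0.07832×0.8791 = 0.06885 mol/dm³.
C_A = C_{A0}e^(−k₁t) = 3.063 mol/dm³, so C_C = C_{A0}−C_A−C_B = 0.3384 mol/dm³; C_B/C_C = 0.203.

0.203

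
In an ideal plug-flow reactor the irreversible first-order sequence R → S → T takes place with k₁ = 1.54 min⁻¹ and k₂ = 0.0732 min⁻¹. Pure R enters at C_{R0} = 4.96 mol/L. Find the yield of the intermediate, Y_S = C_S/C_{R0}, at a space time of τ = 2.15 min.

For first-order series with pure R initially, C_S(τ) = k₁C_{R0}/(k₂−k₁)·(e^(−k₁τ) − e^(−k₂τ)).
e^(−k₁τ) = e^(−1.54×2.15) = e^(−3.311) = 0.03648; e^(−k₂τ) = e^(−0.1574) = 0.8544.
C_S = 1.54×4.96/(0.0732−1.54) × (0.03648−0.8544) = (-5.208)×(-0.8179) = 4.259 mol/L.
Y_S = C_S/C_{R0} = 4.259/4.96 = 0.859.

0.859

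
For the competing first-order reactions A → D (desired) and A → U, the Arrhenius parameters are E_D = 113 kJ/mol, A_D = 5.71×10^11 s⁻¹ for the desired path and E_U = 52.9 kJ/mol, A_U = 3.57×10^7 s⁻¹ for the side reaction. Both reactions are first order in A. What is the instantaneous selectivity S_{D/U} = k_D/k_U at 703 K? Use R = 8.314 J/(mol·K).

0.547

With equal orders, S_{D/U} = k_D/k_U = (A_D/A_U)·exp[(E_U−E_D)/(RT)].
(E_U−E_D)/(RT) = (52.9−113)×10³/(8.314×703) = -60100/5845 = -10.28.
k_D/k_U = (5.71×10^11/3.57×10^7)·exp(-10.28) = 15994 × 3.422×10^-5 = 0.547.
Since E_D > E_U, raising the temperature improves selectivity toward D.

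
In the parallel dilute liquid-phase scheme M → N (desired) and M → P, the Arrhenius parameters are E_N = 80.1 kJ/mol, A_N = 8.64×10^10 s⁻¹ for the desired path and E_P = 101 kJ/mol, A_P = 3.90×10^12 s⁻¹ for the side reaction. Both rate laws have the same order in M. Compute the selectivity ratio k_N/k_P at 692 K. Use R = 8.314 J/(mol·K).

0.838

k_N/k_P = (A_N/A_P)·exp[−(E_N−E_P)/(RT)] = (A_N/A_P)·exp[(E_P−E_N)/(RT)].
(E_P−E_N)/(RT) = (101−80.1)×10³/(8.314×692) = 20900/5753 = 3.633.
k_N/k_P = (8.64×10^10/3.90×10^12)·exp(3.633) = 0.02215 × 37.81 = 0.838.
Since E_N < E_P, lowering the temperature improves selectivity toward N.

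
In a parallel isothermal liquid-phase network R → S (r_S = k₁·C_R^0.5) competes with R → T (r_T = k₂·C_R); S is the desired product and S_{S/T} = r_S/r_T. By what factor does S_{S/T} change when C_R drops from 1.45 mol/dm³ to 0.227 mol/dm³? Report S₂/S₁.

S_{S/T} = (k₁/k₂)·C_R^-0.5, so S₂/S₁ = (C_{R,2}/C_{R,1})^-0.5.
= (0.227/1.45)^(-0.5) = (0.1566)^(-0.5) = 2.53.

2.53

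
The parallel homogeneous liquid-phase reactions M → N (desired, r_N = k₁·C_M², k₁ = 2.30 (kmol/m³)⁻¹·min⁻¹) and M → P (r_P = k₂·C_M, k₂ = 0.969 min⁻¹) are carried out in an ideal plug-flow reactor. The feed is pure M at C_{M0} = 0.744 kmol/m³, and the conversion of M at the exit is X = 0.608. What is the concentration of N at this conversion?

0.245 kmol/m³

C_M = C_{M0}(1−X) = 0.2916 kmol/m³.
Along a PFR/batch, dC_P/dC_M = −r_P/(r_N+r_P) = −k₂/(k₂+k₁·C_M).
Integrating from C_{M0} to C_M: C_P = (0.969/2.30)·ln[(0.969+2.30·0.744)/(0.969+2.30·0.292)] = 0.4213·ln(2.680/1.640) = 0.2070 kmol/m³.
Then C_N = (C_{M0}−C_M) − C_P = 0.4524 − 0.2070 = 0.2454 kmol/m³.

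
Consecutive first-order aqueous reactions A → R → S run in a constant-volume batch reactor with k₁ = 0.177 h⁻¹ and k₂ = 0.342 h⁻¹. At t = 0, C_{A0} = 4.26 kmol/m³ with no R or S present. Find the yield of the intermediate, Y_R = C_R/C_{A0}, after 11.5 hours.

The intermediate concentration in a first-order A→B→C sequence is C_R = k₁C_{A0}(e^(−k₁t) − e^(−k₂t))/(k₂−k₁).
e^(−k₁t) = e^(−0.177×11.5) = e^(−2.035) = 0.1306; e^(−k₂t) = e^(−3.933) = 0.01958.
C_R = 0.177×4.26/(0.342−0.177) × (0.1306−0.01958) = 4.570×0.1110 = 0.5074 kmol/m³.
Y_R = C_R/C_{A0} = 0.5074/4.26 = 0.119.

0.119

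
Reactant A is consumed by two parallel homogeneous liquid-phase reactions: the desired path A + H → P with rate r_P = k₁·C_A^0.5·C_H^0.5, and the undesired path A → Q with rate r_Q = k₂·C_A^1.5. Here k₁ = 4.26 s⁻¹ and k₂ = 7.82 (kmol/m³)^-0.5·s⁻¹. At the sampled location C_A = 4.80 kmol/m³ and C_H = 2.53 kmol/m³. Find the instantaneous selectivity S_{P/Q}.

0.181

S_{P/Q} = r_P/r_Q = (k₁·C_A^0.5·C_H^0.5)/(k₂·C_A^1.5) = (k₁/k₂)·C_A⁻¹·C_H^0.5.
= (4.26×4.800^0.5×2.530^0.5) / (7.82×4.800^1.5) = 14.85/82.24 = 0.181.
The undesired path is higher order in A, so low C_A (CSTR or dilute feed) favours P.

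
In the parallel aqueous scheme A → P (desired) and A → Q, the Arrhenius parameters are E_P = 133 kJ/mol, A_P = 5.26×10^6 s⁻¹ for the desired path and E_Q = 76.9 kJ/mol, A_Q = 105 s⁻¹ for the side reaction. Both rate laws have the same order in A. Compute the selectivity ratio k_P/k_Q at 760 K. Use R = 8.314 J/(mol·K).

k_P/k_Q = (A_P/A_Q)·exp[−(E_P−E_Q)/(RT)] = (A_P/A_Q)·exp[(E_Q−E_P)/(RT)].
(E_Q−E_P)/(RT) = (76.9−133)×10³/(8.314×760) = -56100/6319 = -8.878.
k_P/k_Q = (5.26×10^6/105)·exp(-8.878) = 50095 × 1.394×10^-4 = 6.98.
Since E_P > E_Q, raising the temperature improves selectivity toward P.

6.98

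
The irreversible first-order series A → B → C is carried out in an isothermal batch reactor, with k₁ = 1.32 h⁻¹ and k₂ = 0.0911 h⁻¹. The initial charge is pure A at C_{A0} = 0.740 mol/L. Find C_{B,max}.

For a first-order series the maximum intermediate yield is C_{B,max}/C_{A0} = (k₁/k₂)^[k₂/(k₂−k₁)].
= (1.32/0.0911)^(0.0911/(0.0911−1.32)) = (14.49)^(-0.07413) = 0.8202.
C_{B,max} = 0.8202×0.740 = 0.607 mol/L.

0.607 mol/L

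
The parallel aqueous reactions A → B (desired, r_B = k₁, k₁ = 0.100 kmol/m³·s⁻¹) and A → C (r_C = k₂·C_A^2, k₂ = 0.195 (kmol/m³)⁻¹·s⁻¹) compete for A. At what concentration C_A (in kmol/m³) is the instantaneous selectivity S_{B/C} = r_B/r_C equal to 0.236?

S_{B/C} = (k₁/k₂)·C_A^-2 ⇒ C_A = (S·k₂/k₁)^(-0.5).
= (0.236×0.195/0.100)^(-0.5) = (0.4602)^(-0.5) = 1.47 kmol/m³.

1.47 kmol/m³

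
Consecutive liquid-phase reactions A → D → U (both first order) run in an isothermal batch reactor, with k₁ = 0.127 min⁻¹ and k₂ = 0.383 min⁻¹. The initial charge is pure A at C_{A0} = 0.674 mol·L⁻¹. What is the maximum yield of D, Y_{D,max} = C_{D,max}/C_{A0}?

0.192

For a first-order series the maximum intermediate yield is C_{D,max}/C_{A0} = (k₁/k₂)^[k₂/(k₂−k₁)].
= (0.127/0.383)^(0.383/(0.383−0.127)) = (0.3316)^(1.496) = 0.1918.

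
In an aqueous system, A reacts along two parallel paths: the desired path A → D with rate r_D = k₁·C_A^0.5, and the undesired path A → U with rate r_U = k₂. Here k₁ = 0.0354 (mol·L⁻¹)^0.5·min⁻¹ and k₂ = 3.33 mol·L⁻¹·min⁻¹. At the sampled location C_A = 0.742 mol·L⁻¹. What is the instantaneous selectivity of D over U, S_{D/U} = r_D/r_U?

S_{D/U} = r_D/r_U = (k₁·C_A^0.5)/(k₂) = (k₁/k₂)·C_A^0.5.
= (0.0354×0.7420^0.5) / (3.33) = 0.03049/3.330 = 0.00916.

0.00916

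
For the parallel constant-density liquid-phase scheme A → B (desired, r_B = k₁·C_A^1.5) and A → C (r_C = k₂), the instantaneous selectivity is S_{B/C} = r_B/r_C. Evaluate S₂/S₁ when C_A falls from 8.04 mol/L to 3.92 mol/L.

0.340

S_{B/C} = (k₁/k₂)·C_A^1.5, so S₂/S₁ = (C_{A,2}/C_{A,1})^1.5.
= (3.92/8.04)^1.5 = (0.4876)^1.5 = 0.340.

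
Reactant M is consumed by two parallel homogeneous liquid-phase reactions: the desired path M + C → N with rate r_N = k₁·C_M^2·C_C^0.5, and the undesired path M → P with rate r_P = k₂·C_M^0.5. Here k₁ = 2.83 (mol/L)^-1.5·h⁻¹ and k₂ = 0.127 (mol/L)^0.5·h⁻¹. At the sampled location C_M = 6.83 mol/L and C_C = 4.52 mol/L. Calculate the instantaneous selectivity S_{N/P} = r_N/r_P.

S_{N/P} = r_N/r_P = (k₁·C_M^2·C_C^0.5)/(k₂·C_M^0.5) = (k₁/k₂)·C_M^1.5·C_C^0.5.
= (2.83×6.830^2×4.520^0.5) / (0.127×6.830^0.5) = 280.7/0.3319 = 846.

846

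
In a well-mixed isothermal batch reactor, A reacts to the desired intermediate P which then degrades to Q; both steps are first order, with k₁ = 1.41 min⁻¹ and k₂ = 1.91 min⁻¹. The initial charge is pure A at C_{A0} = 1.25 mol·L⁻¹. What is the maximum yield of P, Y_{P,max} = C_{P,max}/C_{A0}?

At the optimum, C_{P,max}/C_{A0} = (k₁/k₂)^[k₂/(k₂−k₁)].
= (1.41/1.91)^(1.91/(1.91−1.41)) = (0.7382)^(3.820) = 0.3137.

0.314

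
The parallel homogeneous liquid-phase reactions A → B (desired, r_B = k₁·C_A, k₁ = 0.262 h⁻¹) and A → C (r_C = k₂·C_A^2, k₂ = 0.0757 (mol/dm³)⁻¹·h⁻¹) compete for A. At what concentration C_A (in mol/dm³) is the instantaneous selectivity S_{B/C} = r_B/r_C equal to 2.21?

S_{B/C} = (k₁/k₂)·C_A⁻¹ ⇒ C_A = (S·k₂/k₁)^(-1).
= (2.21×0.0757/0.262)^(-1) = (0.6385)^(-1) = 1.57 mol/dm³.

1.57 mol/dm³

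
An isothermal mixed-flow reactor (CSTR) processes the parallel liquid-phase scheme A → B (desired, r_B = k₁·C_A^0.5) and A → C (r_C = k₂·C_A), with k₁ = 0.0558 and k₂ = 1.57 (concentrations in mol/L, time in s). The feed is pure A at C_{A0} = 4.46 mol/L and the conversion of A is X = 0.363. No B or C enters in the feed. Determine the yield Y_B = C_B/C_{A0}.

Exit C_A = C_{A0}(1−X) = 4.46×0.637 = 2.841 mol/L.
A CSTR operates uniformly at the exit composition, giving r_B = 0.09405 and r_C = 4.460 (each k·C_A^n at C_A = 2.841).
Fraction of consumed A going to B: r_B/(r_B+r_C) = 0.02065.
C_B = 0.02065·C_{A0}·X = 0.02065×4.46×0.363 = 0.0334 mol/L; Y_B = C_B/C_{A0} = 0.00750.

0.00750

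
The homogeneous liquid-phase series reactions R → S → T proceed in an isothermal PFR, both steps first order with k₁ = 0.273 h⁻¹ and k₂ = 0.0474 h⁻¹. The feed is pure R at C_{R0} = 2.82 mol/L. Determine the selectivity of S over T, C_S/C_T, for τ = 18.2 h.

1.02

For first-order series with pure R initially, C_S(τ) = k₁C_{R0}/(k₂−k₁)·(e^(−k₁τ) − e^(−k₂τ)).
e^(−k₁τ) = e^(−0.273×18.2) = e^(−4.969) = 0.006953; e^(−k₂τ) = e^(−0.8627) = 0.4220.
C_S = 0.273×2.82/(0.0474−0.273) × (0.006953−0.4220) = (-3.412)×(-0.4151) = 1.416 mol/L.
C_R = C_{R0}e^(−k₁τ) = 0.01961 mol/L, so C_T = C_{R0}−C_R−C_S = 1.384 mol/L; C_S/C_T = 1.02.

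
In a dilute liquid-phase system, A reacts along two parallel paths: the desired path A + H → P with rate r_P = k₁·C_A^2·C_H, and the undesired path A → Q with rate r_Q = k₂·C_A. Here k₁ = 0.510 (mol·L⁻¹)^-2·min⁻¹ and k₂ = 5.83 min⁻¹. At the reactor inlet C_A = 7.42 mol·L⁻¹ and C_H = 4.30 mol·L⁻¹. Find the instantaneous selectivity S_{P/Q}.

2.79

S_{P/Q} = r_P/r_Q = (k₁·C_A^2·C_H)/(k₂·C_A) = (k₁/k₂)·C_A·C_H.
= (0.510×7.420^2×4.300) / (5.83×7.420) = 120.7/43.26 = 2.79.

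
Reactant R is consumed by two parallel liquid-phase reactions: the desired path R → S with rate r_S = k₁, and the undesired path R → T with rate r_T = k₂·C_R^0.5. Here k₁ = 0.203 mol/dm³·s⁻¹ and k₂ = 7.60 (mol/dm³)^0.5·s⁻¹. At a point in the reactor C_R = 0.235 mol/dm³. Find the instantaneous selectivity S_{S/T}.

0.0551

S_{S/T} = r_S/r_T = (k₁)/(k₂·C_R^0.5) = (k₁/k₂)·C_R^-0.5.
= (0.203) / (7.60×0.2350^0.5) = 0.2030/3.684 = 0.0551.
The undesired path is higher order in R, so low C_R (CSTR or dilute feed) favours S.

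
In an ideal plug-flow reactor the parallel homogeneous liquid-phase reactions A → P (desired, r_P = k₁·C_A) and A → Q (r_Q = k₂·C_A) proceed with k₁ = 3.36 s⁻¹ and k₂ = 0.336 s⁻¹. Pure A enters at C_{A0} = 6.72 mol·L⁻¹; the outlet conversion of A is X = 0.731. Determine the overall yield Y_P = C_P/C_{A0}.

0.665

C_A = C_{A0}(1−X) = 1.808 mol·L⁻¹.
Both paths are first order in A, so the instantaneous fraction to P is constant: dC_P/d(−C_A) = k₁/(k₁+k₂) = 0.9091.
C_P = 0.9091·(C_{A0}−C_A) = 0.9091×4.912 = 4.47 mol·L⁻¹.
Y_P = C_P/C_{A0} = 4.466/6.72 = 0.665.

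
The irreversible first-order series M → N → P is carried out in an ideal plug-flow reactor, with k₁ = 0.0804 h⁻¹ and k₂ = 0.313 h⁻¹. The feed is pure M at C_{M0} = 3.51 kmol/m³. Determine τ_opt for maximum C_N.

The intermediate peaks when r₁ = r₂, i.e. k₁e^(−k₁τ) = k₂e^(−k₂τ), giving τ_opt = ln(k₂/k₁)/(k₂−k₁).
= ln(0.313/0.0804)/(0.313−0.0804) = ln(3.893)/0.2326 = 1.359/0.2326 = 5.84 h.

5.84 h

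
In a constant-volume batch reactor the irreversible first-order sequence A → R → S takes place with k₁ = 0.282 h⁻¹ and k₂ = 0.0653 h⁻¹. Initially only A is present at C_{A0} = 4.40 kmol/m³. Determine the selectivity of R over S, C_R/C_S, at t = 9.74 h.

1.83

Solving the coupled first-order balances gives C_R(t) = [k₁/(k₂−k₁)]·C_{A0}·(e^(−k₁t) − e^(−k₂t)).
e^(−k₁t) = e^(−0.282×9.74) = e^(−2.747) = 0.06414; e^(−k₂t) = e^(−0.6360) = 0.5294.
C_R = 0.282×4.40/(0.0653−0.282) × (0.06414−0.5294) = (-5.726)×(-0.4653) = 2.664 kmol/m³.
C_A = C_{A0}e^(−k₁t) = 0.2822 kmol/m³, so C_S = C_{A0}−C_A−C_R = 1.454 kmol/m³; C_R/C_S = 1.83.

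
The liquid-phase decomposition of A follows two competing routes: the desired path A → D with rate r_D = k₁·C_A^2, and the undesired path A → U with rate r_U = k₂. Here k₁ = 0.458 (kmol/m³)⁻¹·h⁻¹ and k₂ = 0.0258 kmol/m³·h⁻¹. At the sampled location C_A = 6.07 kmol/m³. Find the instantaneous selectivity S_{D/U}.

S_{D/U} = r_D/r_U = (k₁·C_A^2)/(k₂) = (k₁/k₂)·C_A^2.
= (0.458×6.070^2) / (0.0258) = 16.87/0.02580 = 654.

654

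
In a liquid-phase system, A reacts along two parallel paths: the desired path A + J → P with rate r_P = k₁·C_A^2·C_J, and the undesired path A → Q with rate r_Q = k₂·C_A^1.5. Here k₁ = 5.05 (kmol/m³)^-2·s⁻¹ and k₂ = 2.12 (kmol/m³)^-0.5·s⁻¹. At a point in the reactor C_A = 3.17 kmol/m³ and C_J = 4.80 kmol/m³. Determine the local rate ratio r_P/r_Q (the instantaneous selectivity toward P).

20.4

S_{P/Q} = r_P/r_Q = (k₁·C_A^2·C_J)/(k₂·C_A^1.5) = (k₁/k₂)·C_A^0.5·C_J.
= (5.05×3.170^2×4.800) / (2.12×3.170^1.5) = 243.6/11.97 = 20.4.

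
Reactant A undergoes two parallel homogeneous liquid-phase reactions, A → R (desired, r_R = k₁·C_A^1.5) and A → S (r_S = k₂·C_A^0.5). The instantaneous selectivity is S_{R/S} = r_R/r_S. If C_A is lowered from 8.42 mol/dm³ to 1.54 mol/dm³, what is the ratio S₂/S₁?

S_{R/S} = (k₁/k₂)·C_A, so S₂/S₁ = (C_{A,2}/C_{A,1}).
= 1.54/8.42 = 0.183.
Selectivity toward R falls as C_A falls — high-concentration operation is favoured.

0.183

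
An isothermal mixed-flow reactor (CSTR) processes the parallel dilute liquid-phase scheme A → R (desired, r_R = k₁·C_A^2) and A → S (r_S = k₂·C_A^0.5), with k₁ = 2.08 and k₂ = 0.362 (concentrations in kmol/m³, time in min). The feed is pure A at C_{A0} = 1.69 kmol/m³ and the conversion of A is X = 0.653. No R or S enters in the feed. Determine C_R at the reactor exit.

Exit C_A = C_{A0}(1−X) = 1.69×0.347 = 0.5864 kmol/m³.
A CSTR operates uniformly at the exit composition, giving r_R = 0.7153 and r_S = 0.2772 (each k·C_A^n at C_A = 0.5864).
Fraction of consumed A going to R: r_R/(r_R+r_S) = 0.7207.
C_R = 0.7207·C_{A0}·X = 0.7207×1.69×0.653 = 0.795 kmol/m³.

0.795 kmol/m³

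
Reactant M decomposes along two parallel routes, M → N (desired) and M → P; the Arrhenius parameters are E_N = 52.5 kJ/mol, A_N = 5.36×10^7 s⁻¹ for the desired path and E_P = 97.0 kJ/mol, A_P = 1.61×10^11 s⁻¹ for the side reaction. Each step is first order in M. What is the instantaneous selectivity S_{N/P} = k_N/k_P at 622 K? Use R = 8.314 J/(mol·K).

k_N/k_P = (A_N/A_P)·exp[−(E_N−E_P)/(RT)] = (A_N/A_P)·exp[(E_P−E_N)/(RT)].
(E_P−E_N)/(RT) = (97.0−52.5)×10³/(8.314×622) = 44500/5171 = 8.605.
k_N/k_P = (5.36×10^7/1.61×10^11)·exp(8.605) = 3.329×10^-4 × 5460 = 1.82.
Since E_N < E_P, lowering the temperature improves selectivity toward N.

1.82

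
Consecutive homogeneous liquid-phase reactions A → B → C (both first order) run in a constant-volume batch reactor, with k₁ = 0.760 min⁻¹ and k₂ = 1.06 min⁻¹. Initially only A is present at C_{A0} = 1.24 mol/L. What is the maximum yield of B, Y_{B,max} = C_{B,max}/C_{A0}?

0.309

For a first-order series the maximum intermediate yield is C_{B,max}/C_{A0} = (k₁/k₂)^[k₂/(k₂−k₁)].
= (0.760/1.06)^(1.06/(1.06−0.760)) = (0.7170)^(3.533) = 0.3086.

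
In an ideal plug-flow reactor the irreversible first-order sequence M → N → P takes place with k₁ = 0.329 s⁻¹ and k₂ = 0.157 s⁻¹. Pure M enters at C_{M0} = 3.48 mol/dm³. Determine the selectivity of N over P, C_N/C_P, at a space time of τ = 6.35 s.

1.15

The intermediate concentration in a first-order A→B→C sequence is C_N = k₁C_{M0}(e^(−k₁τ) − e^(−k₂τ))/(k₂−k₁).
e^(−k₁τ) = e^(−0.329×6.35) = e^(−2.089) = 0.1238; e^(−k₂τ) = e^(−0.9970) = 0.3690.
C_N = 0.329×3.48/(0.157−0.329) × (0.1238−0.3690) = (-6.657)×(-0.2452) = 1.632 mol/dm³.
C_M = C_{M0}e^(−k₁τ) = 0.4308 mol/dm³, so C_P = C_{M0}−C_M−C_N = 1.417 mol/dm³; C_N/C_P = 1.15.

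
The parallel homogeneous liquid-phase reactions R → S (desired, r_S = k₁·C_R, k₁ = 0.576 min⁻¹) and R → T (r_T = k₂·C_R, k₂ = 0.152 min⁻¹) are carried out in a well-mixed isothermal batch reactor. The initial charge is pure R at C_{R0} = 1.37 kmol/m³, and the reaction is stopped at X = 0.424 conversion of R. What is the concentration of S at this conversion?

0.460 kmol/m³

C_R = C_{R0}(1−X) = 0.7891 kmol/m³.
Both paths are first order in R, so the instantaneous fraction to S is constant: dC_S/d(−C_R) = k₁/(k₁+k₂) = 0.7912.
C_S = 0.7912·(C_{R0}−C_R) = 0.7912×0.5809 = 0.460 kmol/m³.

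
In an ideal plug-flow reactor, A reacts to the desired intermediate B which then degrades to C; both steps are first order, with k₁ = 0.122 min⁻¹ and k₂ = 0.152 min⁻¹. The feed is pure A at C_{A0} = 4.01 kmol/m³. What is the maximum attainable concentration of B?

Evaluating C_B at τ_opt = ln(k₂/k₁)/(k₂−k₁) gives C_{B,max}/C_{A0} = (k₁/k₂)^[k₂/(k₂−k₁)].
= (0.122/0.152)^(0.152/(0.152−0.122)) = (0.8026)^(5.067) = 0.3283.
C_{B,max} = 0.3283×4.01 = 1.32 kmol/m³.

1.32 kmol/m³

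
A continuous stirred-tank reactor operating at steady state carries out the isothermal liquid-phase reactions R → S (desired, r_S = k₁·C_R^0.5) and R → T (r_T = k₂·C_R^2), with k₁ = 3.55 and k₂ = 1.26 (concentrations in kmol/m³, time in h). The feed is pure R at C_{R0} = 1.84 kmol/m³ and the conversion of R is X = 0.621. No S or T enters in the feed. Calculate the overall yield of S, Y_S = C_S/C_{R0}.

Exit C_R = C_{R0}(1−X) = 1.84×0.379 = 0.6974 kmol/m³.
Rates in a CSTR are evaluated at the outlet concentration: r_S = 3.55×0.6974^0.5 = 2.965, r_T = 1.26×0.6974^2 = 0.6128.
Fraction of consumed R going to S: r_S/(r_S+r_T) = 0.8287.
C_S = 0.8287·C_{R0}·X = 0.8287×1.84×0.621 = 0.947 kmol/m³; Y_S = C_S/C_{R0} = 0.515.

0.515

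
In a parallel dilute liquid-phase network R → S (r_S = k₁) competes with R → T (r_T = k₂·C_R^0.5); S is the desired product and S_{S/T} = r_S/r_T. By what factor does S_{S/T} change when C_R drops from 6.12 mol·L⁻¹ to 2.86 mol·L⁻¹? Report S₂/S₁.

1.46

S_{S/T} = (k₁/k₂)·C_R^-0.5, so S₂/S₁ = (C_{R,2}/C_{R,1})^-0.5.
= (2.86/6.12)^(-0.5) = (0.4673)^(-0.5) = 1.46.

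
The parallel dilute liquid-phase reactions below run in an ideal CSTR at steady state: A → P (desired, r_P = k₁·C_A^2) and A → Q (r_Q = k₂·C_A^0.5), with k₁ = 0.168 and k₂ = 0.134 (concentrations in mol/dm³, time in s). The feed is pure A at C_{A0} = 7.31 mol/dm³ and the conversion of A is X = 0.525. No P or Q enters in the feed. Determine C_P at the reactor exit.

3.42 mol/dm³

Exit C_A = C_{A0}(1−X) = 7.31×0.475 = 3.472 mol/dm³.
A CSTR operates uniformly at the exit composition, giving r_P = 2.025 and r_Q = 0.2497 (each k·C_A^n at C_A = 3.472).
Fraction of consumed A going to P: r_P/(r_P+r_Q) = 0.8903.
C_P = 0.8903·C_{A0}·X = 0.8903×7.31×0.525 = 3.42 mol/dm³.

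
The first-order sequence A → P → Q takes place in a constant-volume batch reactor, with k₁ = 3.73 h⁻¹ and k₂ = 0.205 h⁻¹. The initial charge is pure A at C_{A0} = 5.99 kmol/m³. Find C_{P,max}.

5.06 kmol/m³

At the optimum, C_{P,max}/C_{A0} = (k₁/k₂)^[k₂/(k₂−k₁)].
= (3.73/0.205)^(0.205/(0.205−3.73)) = (18.20)^(-0.05816) = 0.8447.
C_{P,max} = 0.8447×5.99 = 5.06 kmol/m³.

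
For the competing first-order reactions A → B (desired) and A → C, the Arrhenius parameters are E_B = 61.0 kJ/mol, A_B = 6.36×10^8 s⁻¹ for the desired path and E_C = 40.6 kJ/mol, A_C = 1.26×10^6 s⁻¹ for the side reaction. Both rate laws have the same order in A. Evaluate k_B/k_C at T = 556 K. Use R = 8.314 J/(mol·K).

k_B/k_C = (A_B/A_C)·exp[−(E_B−E_C)/(RT)] = (A_B/A_C)·exp[(E_C−E_B)/(RT)].
(E_C−E_B)/(RT) = (40.6−61.0)×10³/(8.314×556) = -20400/4623 = -4.413.
k_B/k_C = (6.36×10^8/1.26×10^6)·exp(-4.413) = 504.8 × 0.01212 = 6.12.
Since E_B > E_C, raising the temperature improves selectivity toward B.

6.12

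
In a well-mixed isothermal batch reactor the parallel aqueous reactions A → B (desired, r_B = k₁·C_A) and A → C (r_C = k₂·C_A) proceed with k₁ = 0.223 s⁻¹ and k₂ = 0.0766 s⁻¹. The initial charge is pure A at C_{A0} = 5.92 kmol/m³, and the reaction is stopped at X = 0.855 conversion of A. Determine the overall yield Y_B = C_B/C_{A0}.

0.636

C_A = C_{A0}(1−X) = 0.8584 kmol/m³.
Both paths are first order in A, so the instantaneous fraction to B is constant: dC_B/d(−C_A) = k₁/(k₁+k₂) = 0.7443.
C_B = 0.7443·(C_{A0}−C_A) = 0.7443×5.062 = 3.77 kmol/m³.
Y_B = C_B/C_{A0} = 3.767/5.92 = 0.636.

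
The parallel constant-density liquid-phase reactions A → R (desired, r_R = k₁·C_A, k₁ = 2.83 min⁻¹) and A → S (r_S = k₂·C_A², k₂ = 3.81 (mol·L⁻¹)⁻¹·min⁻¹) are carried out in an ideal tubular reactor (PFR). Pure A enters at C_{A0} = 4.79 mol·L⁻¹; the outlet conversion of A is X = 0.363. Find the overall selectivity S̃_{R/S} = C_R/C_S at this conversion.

0.192

C_A = C_{A0}(1−X) = 3.051 mol·L⁻¹.
Along a PFR/batch, dC_R/dC_A = −r_R/(r_R+r_S) = −k₁/(k₁+k₂·C_A).
Integrating from C_{A0} to C_A: C_R = (2.83/3.81)·ln[(2.83+3.81·4.79)/(2.83+3.81·3.05)] = 0.7428·ln(21.08/14.46) = 0.2802 mol·L⁻¹.
C_S = (C_{A0}−C_A)−C_R = 1.459 mol·L⁻¹; S̃_{R/S} = 0.2802/1.459 = 0.192.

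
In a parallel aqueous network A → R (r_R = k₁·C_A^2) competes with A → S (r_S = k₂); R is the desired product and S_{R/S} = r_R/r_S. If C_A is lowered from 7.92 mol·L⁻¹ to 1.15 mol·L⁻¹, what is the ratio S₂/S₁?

S_{R/S} = (k₁/k₂)·C_A^2, so S₂/S₁ = (C_{A,2}/C_{A,1})^2.
= (1.15/7.92)^2 = (0.1452)^2 = 0.0211.

0.0211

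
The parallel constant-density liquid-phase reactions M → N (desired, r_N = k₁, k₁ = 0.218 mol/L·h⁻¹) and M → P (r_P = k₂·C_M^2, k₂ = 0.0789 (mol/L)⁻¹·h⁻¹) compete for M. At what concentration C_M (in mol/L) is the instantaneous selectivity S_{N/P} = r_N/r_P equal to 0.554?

2.23 mol/L

S_{N/P} = (k₁/k₂)·C_M^-2 ⇒ C_M = (S·k₂/k₁)^(-0.5).
= (0.554×0.0789/0.218)^(-0.5) = (0.2005)^(-0.5) = 2.23 mol/L.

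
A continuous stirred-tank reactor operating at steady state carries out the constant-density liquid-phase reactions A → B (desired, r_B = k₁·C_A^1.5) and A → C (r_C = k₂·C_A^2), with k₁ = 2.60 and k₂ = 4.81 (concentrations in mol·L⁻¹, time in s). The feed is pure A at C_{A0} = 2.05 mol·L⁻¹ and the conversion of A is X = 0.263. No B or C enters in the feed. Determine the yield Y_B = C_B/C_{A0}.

Exit C_A = C_{A0}(1−X) = 2.05×0.737 = 1.511 mol·L⁻¹.
Rates in a CSTR are evaluated at the outlet concentration: r_B = 2.60×1.511^1.5 = 4.828, r_C = 4.81×1.511^2 = 10.98.
Fraction of consumed A going to B: r_B/(r_B+r_C) = 0.3054.
C_B = 0.3054·C_{A0}·X = 0.3054×2.05×0.263 = 0.165 mol·L⁻¹; Y_B = C_B/C_{A0} = 0.0803.

0.0803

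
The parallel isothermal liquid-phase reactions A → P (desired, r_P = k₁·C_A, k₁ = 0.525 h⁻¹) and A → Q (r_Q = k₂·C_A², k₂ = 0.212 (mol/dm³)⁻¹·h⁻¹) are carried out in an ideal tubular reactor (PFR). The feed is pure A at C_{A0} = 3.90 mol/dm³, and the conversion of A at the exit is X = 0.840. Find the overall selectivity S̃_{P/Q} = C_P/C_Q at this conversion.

C_A = C_{A0}(1−X) = 0.6240 mol/dm³.
Along a PFR/batch, dC_P/dC_A = −r_P/(r_P+r_Q) = −k₁/(k₁+k₂·C_A).
Integrating from C_{A0} to C_A: C_P = (0.525/0.212)·ln[(0.525+0.212·3.90)/(0.525+0.212·0.624)] = 2.476·ln(1.352/0.6573) = 1.786 mol/dm³.
C_Q = (C_{A0}−C_A)−C_P = 1.490 mol/dm³; S̃_{P/Q} = 1.786/1.490 = 1.20.

1.20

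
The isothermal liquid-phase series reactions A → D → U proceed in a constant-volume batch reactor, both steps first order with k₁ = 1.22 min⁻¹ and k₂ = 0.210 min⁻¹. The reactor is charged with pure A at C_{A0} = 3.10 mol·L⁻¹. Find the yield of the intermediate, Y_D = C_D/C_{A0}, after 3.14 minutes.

For first-order series with pure A initially, C_D(t) = k₁C_{A0}/(k₂−k₁)·(e^(−k₁t) − e^(−k₂t)).
e^(−k₁t) = e^(−1.22×3.14) = e^(−3.831) = 0.02169; e^(−k₂t) = e^(−0.6594) = 0.5172.
C_D = 1.22×3.10/(0.210−1.22) × (0.02169−0.5172) = (-3.745)×(-0.4955) = 1.855 mol·L⁻¹.
Y_D = C_D/C_{A0} = 1.855/3.10 = 0.598.

0.598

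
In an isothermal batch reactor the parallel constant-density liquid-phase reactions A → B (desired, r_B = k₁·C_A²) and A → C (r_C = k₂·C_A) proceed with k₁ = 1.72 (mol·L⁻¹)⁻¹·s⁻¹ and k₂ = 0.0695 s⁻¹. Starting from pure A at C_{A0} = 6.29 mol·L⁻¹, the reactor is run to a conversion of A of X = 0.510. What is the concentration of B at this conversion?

3.18 mol·L⁻¹

C_A = C_{A0}(1−X) = 3.082 mol·L⁻¹.
Along a PFR/batch, dC_C/dC_A = −r_C/(r_B+r_C) = −k₂/(k₂+k₁·C_A).
Integrating from C_{A0} to C_A: C_C = (0.0695/1.72)·ln[(0.0695+1.72·6.29)/(0.0695+1.72·3.08)] = 0.04041·ln(10.89/5.371) = 0.02856 mol·L⁻¹.
Then C_B = (C_{A0}−C_A) − C_C = 3.208 − 0.02856 = 3.179 mol·L⁻¹.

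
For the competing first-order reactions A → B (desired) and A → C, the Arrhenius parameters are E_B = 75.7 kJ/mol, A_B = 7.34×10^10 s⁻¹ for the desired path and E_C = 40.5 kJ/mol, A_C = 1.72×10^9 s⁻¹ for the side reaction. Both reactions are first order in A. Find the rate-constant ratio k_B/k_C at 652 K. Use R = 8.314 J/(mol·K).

0.0646

With equal orders, S_{B/C} = k_B/k_C = (A_B/A_C)·exp[(E_C−E_B)/(RT)].
(E_C−E_B)/(RT) = (40.5−75.7)×10³/(8.314×652) = -35200/5421 = -6.494.
k_B/k_C = (7.34×10^10/1.72×10^9)·exp(-6.494) = 42.67 × 0.001513 = 0.0646.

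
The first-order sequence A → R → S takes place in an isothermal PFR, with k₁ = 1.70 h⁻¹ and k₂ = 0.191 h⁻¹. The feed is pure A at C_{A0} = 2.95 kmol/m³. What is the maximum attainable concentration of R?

2.24 kmol/m³

At the optimum, C_{R,max}/C_{A0} = (k₁/k₂)^[k₂/(k₂−k₁)].
= (1.70/0.191)^(0.191/(0.191−1.70)) = (8.901)^(-0.1266) = 0.7583.
C_{R,max} = 0.7583×2.95 = 2.24 kmol/m³.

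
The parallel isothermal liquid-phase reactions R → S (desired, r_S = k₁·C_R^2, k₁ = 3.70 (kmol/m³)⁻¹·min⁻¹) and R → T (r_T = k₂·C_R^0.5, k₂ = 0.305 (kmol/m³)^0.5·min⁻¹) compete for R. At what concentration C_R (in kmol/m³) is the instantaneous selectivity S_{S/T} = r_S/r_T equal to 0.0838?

0.0363 kmol/m³

S_{S/T} = (k₁/k₂)·C_R^1.5 ⇒ C_R = (S·k₂/k₁)^(1/1.5).
= (0.0838×0.305/3.70)^(0.6667) = (0.006908)^(0.6667) = 0.0363 kmol/m³.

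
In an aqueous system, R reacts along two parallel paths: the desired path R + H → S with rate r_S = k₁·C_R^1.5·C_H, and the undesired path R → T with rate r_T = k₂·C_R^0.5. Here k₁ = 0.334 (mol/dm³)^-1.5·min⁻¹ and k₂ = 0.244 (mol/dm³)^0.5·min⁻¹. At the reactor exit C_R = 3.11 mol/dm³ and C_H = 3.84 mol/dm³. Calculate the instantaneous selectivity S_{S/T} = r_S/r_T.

S_{S/T} = r_S/r_T = (k₁·C_R^1.5·C_H)/(k₂·C_R^0.5) = (k₁/k₂)·C_R·C_H.
= (0.334×3.110^1.5×3.840) / (0.244×3.110^0.5) = 7.034/0.4303 = 16.3.
Since the desired path is higher order in R, keeping C_R high (PFR or concentrated feed) favours S.

16.3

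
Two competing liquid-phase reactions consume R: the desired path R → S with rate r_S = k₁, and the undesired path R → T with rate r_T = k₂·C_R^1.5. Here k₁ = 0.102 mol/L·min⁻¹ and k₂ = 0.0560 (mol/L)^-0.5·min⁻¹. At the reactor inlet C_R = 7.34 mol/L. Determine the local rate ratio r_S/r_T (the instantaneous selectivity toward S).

0.0916

S_{S/T} = r_S/r_T = (k₁)/(k₂·C_R^1.5) = (k₁/k₂)·C_R^-1.5.
= (0.102) / (0.0560×7.340^1.5) = 0.1020/1.114 = 0.0916.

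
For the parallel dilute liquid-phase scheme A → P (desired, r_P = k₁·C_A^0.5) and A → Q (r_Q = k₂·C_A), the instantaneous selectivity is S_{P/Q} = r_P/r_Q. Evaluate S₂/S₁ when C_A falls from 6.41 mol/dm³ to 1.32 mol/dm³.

2.20

S_{P/Q} = (k₁/k₂)·C_A^-0.5, so S₂/S₁ = (C_{A,2}/C_{A,1})^-0.5.
= (1.32/6.41)^(-0.5) = (0.2059)^(-0.5) = 2.20.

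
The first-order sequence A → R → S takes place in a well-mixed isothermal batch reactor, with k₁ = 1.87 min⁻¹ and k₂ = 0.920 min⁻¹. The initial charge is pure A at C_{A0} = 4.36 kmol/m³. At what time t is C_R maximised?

0.747 min

For first-order series the maximum of C_R occurs at t_opt = ln(k₂/k₁)/(k₂−k₁).
= ln(0.920/1.87)/(0.920−1.87) = ln(0.4920)/-0.9500 = -0.7093/-0.9500 = 0.747 min.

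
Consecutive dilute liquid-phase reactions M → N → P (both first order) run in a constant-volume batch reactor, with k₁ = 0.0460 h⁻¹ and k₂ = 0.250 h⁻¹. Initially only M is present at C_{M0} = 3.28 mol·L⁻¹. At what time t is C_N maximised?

For first-order series the maximum of C_N occurs at t_opt = ln(k₂/k₁)/(k₂−k₁).
= ln(0.250/0.0460)/(0.250−0.0460) = ln(5.435)/0.2040 = 1.693/0.2040 = 8.30 h.

8.30 h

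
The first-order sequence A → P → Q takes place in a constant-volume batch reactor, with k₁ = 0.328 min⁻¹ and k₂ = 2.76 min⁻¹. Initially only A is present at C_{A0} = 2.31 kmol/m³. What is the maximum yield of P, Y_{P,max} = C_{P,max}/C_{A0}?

For a first-order series the maximum intermediate yield is C_{P,max}/C_{A0} = (k₁/k₂)^[k₂/(k₂−k₁)].
= (0.328/2.76)^(2.76/(2.76−0.328)) = (0.1188)^(1.135) = 0.08917.

0.0892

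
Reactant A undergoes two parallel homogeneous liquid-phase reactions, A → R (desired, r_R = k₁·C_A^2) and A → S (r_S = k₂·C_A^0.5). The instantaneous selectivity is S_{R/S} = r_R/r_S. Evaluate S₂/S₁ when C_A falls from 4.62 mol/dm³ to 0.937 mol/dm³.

0.0913

S_{R/S} = (k₁/k₂)·C_A^1.5, so S₂/S₁ = (C_{A,2}/C_{A,1})^1.5.
= (0.937/4.62)^1.5 = (0.2028)^1.5 = 0.0913.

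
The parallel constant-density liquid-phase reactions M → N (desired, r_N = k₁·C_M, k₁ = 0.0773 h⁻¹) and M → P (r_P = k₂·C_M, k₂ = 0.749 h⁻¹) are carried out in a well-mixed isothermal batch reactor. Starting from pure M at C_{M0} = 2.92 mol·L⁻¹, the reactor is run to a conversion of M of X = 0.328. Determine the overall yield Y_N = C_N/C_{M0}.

0.0307

C_M = C_{M0}(1−X) = 1.962 mol·L⁻¹.
Both paths are first order in M, so the instantaneous fraction to N is constant: dC_N/d(−C_M) = k₁/(k₁+k₂) = 0.09355.
C_N = 0.09355·(C_{M0}−C_M) = 0.09355×0.9578 = 0.0896 mol·L⁻¹.
Y_N = C_N/C_{M0} = 0.08960/2.92 = 0.0307.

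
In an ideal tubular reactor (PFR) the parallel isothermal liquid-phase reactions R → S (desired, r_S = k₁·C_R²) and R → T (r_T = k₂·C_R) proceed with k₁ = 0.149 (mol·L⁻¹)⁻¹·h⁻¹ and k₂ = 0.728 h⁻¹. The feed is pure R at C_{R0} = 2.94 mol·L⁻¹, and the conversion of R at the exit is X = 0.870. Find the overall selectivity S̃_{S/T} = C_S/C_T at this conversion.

0.323

C_R = C_{R0}(1−X) = 0.3822 mol·L⁻¹.
Along a PFR/batch, dC_T/dC_R = −r_T/(r_S+r_T) = −k₂/(k₂+k₁·C_R).
Integrating from C_{R0} to C_R: C_T = (0.728/0.149)·ln[(0.728+0.149·2.94)/(0.728+0.149·0.382)] = 4.886·ln(1.166/0.7849) = 1.934 mol·L⁻¹.
Then C_S = (C_{R0}−C_R) − C_T = 2.558 − 1.934 = 0.6241 mol·L⁻¹.
S̃_{S/T} = C_S/C_T = 0.6241/1.934 = 0.323.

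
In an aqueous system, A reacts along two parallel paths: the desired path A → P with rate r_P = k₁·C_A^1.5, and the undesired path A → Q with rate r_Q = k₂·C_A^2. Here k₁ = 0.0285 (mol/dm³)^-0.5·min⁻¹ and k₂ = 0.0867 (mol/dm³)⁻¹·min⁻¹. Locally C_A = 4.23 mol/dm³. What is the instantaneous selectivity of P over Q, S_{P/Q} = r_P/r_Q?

0.160

S_{P/Q} = r_P/r_Q = (k₁·C_A^1.5)/(k₂·C_A^2) = (k₁/k₂)·C_A^-0.5.
= (0.0285×4.230^1.5) / (0.0867×4.230^2) = 0.2479/1.551 = 0.160.
The undesired path is higher order in A, so low C_A (CSTR or dilute feed) favours P.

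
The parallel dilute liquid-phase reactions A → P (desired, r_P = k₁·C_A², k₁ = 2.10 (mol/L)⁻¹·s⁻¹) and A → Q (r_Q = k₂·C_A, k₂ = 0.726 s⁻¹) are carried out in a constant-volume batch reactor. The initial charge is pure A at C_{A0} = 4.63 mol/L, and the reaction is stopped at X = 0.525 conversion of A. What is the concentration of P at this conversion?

2.20 mol/L

C_A = C_{A0}(1−X) = 2.199 mol/L.
Along a PFR/batch, dC_Q/dC_A = −r_Q/(r_P+r_Q) = −k₂/(k₂+k₁·C_A).
Integrating from C_{A0} to C_A: C_Q = (0.726/2.10)·ln[(0.726+2.10·4.63)/(0.726+2.10·2.20)] = 0.3457·ln(10.45/5.344) = 0.2318 mol/L.
Then C_P = (C_{A0}−C_A) − C_Q = 2.431 − 0.2318 = 2.199 mol/L.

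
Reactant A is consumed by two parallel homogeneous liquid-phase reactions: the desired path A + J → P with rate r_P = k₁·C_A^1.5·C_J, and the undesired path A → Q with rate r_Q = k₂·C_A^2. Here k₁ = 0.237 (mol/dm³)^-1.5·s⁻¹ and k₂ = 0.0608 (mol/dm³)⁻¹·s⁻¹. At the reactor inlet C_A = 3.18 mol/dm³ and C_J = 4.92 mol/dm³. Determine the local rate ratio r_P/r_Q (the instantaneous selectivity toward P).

S_{P/Q} = r_P/r_Q = (k₁·C_A^1.5·C_J)/(k₂·C_A^2) = (k₁/k₂)·C_A^-0.5·C_J.
= (0.237×3.180^1.5×4.920) / (0.0608×3.180^2) = 6.612/0.6148 = 10.8.
The undesired path is higher order in A, so low C_A (CSTR or dilute feed) favours P.

10.8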